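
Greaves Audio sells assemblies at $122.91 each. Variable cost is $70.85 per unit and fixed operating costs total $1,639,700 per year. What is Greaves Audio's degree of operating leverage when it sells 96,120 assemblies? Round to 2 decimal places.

1.49

At 96,120 units, contribution = 96,120 × $52.06 = $5,004,007.20.
EBIT = $5,004,007.20 − $1,639,700 = $3,364,307.20.
DOL = contribution ÷ EBIT = $5,004,007.20 ÷ $3,364,307.20 = 1.4874.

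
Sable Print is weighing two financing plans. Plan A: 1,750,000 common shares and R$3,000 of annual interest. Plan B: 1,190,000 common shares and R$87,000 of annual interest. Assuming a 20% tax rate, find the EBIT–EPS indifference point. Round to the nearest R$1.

R$265,500

Set EPS_A = EPS_B: (EBIT − R$3,000)(1 − 0.20) ÷ 1,750,000 = (EBIT − R$87,000)(1 − 0.20) ÷ 1,190,000.
The (1 − t) factor cancels: (EBIT − 3,000) × 1,190,000 = (EBIT − 87,000) × 1,750,000.
Solving, EBIT = (87,000·1,750,000 − 3,000·1,190,000) / (1,750,000 − 1,190,000) = 148,680,000,000 / 560,000 = 265,500.00.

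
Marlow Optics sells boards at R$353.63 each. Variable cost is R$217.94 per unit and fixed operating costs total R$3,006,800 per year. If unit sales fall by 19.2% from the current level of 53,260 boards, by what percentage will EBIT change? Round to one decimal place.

At 53,260 units, contribution = 53,260 × R$135.69 = R$7,226,849.40.
EBIT = R$7,226,849.40 − R$3,006,800 = R$4,220,049.40.
Degree of operating leverage = R$7,226,849.40 / R$4,220,049.40 = 1.7125.
%ΔEBIT = DOL × %ΔSales = 1.7125 × -19.2% = -32.9%.

-32.9%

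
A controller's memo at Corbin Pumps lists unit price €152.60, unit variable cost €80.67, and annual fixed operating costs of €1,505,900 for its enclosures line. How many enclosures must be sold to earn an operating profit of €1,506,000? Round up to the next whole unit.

Contribution margin per unit = €152.60 − €80.67 = €71.93.
Required volume = (fixed costs + target profit) ÷ CM = (€1,505,900 + €1,506,000) ÷ €71.93 = 41,872.65, so 41,873 enclosures.

41,873 enclosures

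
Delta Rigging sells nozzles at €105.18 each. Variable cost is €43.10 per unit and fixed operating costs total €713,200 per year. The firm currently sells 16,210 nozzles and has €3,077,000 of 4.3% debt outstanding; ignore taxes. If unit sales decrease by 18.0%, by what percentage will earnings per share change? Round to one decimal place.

Contribution at this volume is 16,210 × €62.08 = €1,006,316.80.
Subtracting fixed costs: EBIT = €1,006,316.80 − €713,200 = €293,116.80.
After interest of €132,311.00, pre-tax earnings = €160,805.80.
DCL = total CM / (EBIT − I) = €1,006,316.80 / €160,805.80 = 6.2580.
EPS therefore changes by 6.2580 × (-18.0%) = -112.6%.

-112.6%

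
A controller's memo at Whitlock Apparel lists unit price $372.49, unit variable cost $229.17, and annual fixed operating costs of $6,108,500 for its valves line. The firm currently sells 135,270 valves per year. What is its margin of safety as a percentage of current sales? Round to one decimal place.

68.5%

Unit CM = price − variable cost = $372.49 − $229.17 = $143.32. Break-even units = $6,108,500 ÷ $143.32 = 42,621.41; break-even revenue = 42,621.41 × $372.49 = $15,876,047.76.
Actual sales revenue = 135,270 × $372.49 = $50,386,722.30.
Margin of safety = ($50,386,722.30 − $15,876,047.76) ÷ $50,386,722.30 = 68.5%.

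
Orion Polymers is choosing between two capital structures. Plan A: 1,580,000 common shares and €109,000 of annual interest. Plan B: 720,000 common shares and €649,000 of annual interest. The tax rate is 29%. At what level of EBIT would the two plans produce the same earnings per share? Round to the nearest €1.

€1,101,093

Set EPS_A = EPS_B: (EBIT − €109,000)(1 − 0.29) ÷ 1,580,000 = (EBIT − €649,000)(1 − 0.29) ÷ 720,000.
The (1 − t) factor cancels: (EBIT − 109,000) × 720,000 = (EBIT − 649,000) × 1,580,000.
EBIT × (1,580,000 − 720,000) = 649,000 × 1,580,000 − 109,000 × 720,000 = 946,940,000,000, so EBIT = 946,940,000,000 ÷ 860,000 = 1,101,093.02.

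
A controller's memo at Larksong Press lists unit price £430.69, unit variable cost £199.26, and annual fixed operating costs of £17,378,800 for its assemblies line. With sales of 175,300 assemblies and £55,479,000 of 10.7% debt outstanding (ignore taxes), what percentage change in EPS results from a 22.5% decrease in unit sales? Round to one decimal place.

-52.9%

At 175,300 units, contribution = 175,300 × £231.43 = £40,569,679.00.
EBIT = £40,569,679.00 − £17,378,800 = £23,190,879.00.
After interest of £5,936,253.00, pre-tax earnings = £17,254,626.00.
Degree of combined leverage = contribution ÷ (EBIT − I) = £40,569,679.00 ÷ £17,254,626.00 = 2.3512.
EPS therefore changes by 2.3512 × (-22.5%) = -52.9%.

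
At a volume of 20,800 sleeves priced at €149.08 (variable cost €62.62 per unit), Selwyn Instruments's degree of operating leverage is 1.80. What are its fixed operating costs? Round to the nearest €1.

At 20,800 units, contribution = 20,800 × €86.46 = €1,798,368.00.
DOL = contribution / EBIT, so EBIT = €1,798,368.00 / 1.80 = €999,093.33.
Fixed costs = CM − EBIT = €1,798,368.00 − €999,093.33 = €799,275.

€799,275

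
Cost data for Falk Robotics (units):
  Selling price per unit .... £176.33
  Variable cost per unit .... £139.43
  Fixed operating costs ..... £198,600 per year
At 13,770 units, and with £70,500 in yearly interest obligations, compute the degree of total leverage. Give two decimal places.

At 13,770 units, contribution = 13,770 × £36.90 = £508,113.00.
Operating income = contribution − fixed costs = £508,113.00 − £198,600 = £309,513.00. Interest = £70,500.00.
DOL = £508,113.00 ÷ £309,513.00 = 1.6417; DFL = £309,513.00 ÷ £239,013.00 = 1.2950.
Combined leverage = 1.6417 × 1.2950 = 2.1260.

2.13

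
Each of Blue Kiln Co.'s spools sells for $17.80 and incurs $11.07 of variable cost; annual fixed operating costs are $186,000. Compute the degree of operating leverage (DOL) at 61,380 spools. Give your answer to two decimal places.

1.82

At 61,380 units, contribution = 61,380 × $6.73 = $413,087.40.
Operating income = contribution − fixed costs = $413,087.40 − $186,000 = $227,087.40.
So DOL = total CM / EBIT = $413,087.40 / $227,087.40 = 1.8191.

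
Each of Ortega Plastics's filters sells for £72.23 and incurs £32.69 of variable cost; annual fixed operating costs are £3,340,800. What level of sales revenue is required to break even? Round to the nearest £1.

£6,102,832

Contribution margin per unit = £72.23 − £32.69 = £39.54, a CM ratio of £39.54 ÷ £72.23 = 0.5474.
Break-even revenue = fixed costs × price ÷ CM = £3,340,800 × £72.23 ÷ £39.54 = £6,102,832.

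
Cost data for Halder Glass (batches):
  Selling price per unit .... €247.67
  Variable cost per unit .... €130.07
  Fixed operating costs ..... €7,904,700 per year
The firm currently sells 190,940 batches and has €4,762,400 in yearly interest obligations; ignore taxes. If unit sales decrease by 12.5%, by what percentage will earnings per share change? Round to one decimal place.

Total contribution margin = 190,940 × €117.60 = €22,454,544.00.
EBIT = €22,454,544.00 − €7,904,700 = €14,549,844.00.
Interest = €4,762,400.00, so EBIT − I = €9,787,444.00.
Degree of combined leverage = contribution ÷ (EBIT − I) = €22,454,544.00 ÷ €9,787,444.00 = 2.2942.
EPS therefore changes by 2.2942 × (-12.5%) = -28.7%.

-28.7%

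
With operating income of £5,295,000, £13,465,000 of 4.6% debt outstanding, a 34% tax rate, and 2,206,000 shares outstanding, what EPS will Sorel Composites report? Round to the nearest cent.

£1.40

Pre-tax income = £5,295,000 − £619,390.00 = £4,675,610.00.
Net income = £4,675,610.00 × (1 − 0.34) = £3,085,902.60.
EPS = £3,085,902.60 ÷ 2,206,000 = £1.40.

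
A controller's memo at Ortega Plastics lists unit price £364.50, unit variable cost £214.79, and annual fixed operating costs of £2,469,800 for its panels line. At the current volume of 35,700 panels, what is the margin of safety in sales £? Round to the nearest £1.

Contribution margin per unit = £364.50 − £214.79 = £149.71. Break-even units = £2,469,800 ÷ £149.71 = 16,497.23; break-even revenue = 16,497.23 × £364.50 = £6,013,239.60.
Current sales = 35,700 × £364.50 = £13,012,650.00.
Margin of safety = £13,012,650.00 − £6,013,239.60 = £6,999,410.

£6,999,410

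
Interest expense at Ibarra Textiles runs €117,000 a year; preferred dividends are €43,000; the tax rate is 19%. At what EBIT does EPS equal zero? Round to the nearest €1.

Preferred dividends are paid after tax, so their pre-tax equivalent is €43,000 ÷ (1 − 0.19) = €53,086.42.
Financial break-even EBIT = interest + D_p ÷ (1 − t) = €117,000 + €53,086.42 = €170,086.42.

€170,086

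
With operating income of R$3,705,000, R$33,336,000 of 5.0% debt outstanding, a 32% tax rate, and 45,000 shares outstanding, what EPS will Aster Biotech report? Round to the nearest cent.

R$30.80

Interest = R$1,666,800.00, so EBT = R$3,705,000 − R$1,666,800.00 = R$2,038,200.00.
After tax at 32%: net income = R$2,038,200.00 × 0.68 = R$1,385,976.00.
EPS = R$1,385,976.00 ÷ 45,000 = R$30.80.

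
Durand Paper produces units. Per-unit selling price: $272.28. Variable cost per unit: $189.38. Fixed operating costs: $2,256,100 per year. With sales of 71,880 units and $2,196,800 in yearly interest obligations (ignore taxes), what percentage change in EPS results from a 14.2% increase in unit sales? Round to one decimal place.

At 71,880 units, contribution = 71,880 × $82.90 = $5,958,852.00.
Operating income = contribution − fixed costs = $5,958,852.00 − $2,256,100 = $3,702,752.00.
After interest of $2,196,800.00, pre-tax earnings = $1,505,952.00.
DCL = total CM / (EBIT − I) = $5,958,852.00 / $1,505,952.00 = 3.9569.
EPS therefore changes by 3.9569 × (+14.2%) = +56.2%.

+56.2%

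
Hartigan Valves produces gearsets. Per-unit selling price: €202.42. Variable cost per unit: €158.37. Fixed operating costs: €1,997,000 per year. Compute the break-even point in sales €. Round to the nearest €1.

Contribution margin per unit = €202.42 − €158.37 = €44.05, a CM ratio of €44.05 ÷ €202.42 = 0.2176.
Break-even sales = FC ÷ CM ratio = €1,997,000 × €202.42 / €44.05 = €9,176,680.

€9,176,680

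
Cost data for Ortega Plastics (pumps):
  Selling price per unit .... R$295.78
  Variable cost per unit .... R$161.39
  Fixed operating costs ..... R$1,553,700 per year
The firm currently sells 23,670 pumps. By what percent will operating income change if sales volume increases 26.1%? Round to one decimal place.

+51.0%

Contribution at this volume is 23,670 × R$134.39 = R$3,181,011.30.
Subtracting fixed costs: EBIT = R$3,181,011.30 − R$1,553,700 = R$1,627,311.30.
So DOL = total CM / EBIT = R$3,181,011.30 / R$1,627,311.30 = 1.9548.
Operating income changes by 1.9548 × +26.1% = +51.0%.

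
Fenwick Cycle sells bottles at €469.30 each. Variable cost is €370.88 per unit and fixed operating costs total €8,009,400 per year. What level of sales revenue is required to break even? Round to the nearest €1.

€38,191,541

CM per unit = €469.30 − €370.88 = €98.42; CM ratio = €98.42 / €469.30 = 0.2097.
Break-even revenue = fixed costs × price ÷ CM = €8,009,400 × €469.30 ÷ €98.42 = €38,191,541.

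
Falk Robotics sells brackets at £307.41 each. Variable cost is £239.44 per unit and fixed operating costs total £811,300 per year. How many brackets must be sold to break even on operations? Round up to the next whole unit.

11,937 brackets

Contribution margin per unit = £307.41 − £239.44 = £67.97.
Break-even Q = £811,300 / £67.97 = 11,936.15 → 11,937 brackets.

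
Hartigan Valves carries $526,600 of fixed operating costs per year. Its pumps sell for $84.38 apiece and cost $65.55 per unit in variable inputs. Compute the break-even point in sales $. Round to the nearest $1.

CM per unit = $84.38 − $65.55 = $18.83; CM ratio = $18.83 / $84.38 = 0.2232.
Break-even sales = FC ÷ CM ratio = $526,600 × $84.38 / $18.83 = $2,359,772.

$2,359,772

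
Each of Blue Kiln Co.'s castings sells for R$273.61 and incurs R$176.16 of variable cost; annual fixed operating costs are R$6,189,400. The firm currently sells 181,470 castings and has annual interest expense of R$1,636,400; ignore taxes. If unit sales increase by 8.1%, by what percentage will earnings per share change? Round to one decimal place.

+14.5%

At 181,470 units, contribution = 181,470 × R$97.45 = R$17,684,251.50.
EBIT = R$17,684,251.50 − R$6,189,400 = R$11,494,851.50.
Interest = R$1,636,400.00, so EBIT − I = R$9,858,451.50.
DCL = total CM / (EBIT − I) = R$17,684,251.50 / R$9,858,451.50 = 1.7938.
%ΔEPS = DCL × %ΔSales = 1.7938 × +8.1% = +14.5%.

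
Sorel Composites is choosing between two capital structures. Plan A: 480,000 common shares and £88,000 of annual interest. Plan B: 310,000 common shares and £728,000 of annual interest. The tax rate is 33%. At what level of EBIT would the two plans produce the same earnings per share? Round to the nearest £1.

Set EPS_A = EPS_B: (EBIT − £88,000)(1 − 0.33) ÷ 480,000 = (EBIT − £728,000)(1 − 0.33) ÷ 310,000.
The (1 − t) factor cancels: (EBIT − 88,000) × 310,000 = (EBIT − 728,000) × 480,000.
Solving, EBIT = (728,000·480,000 − 88,000·310,000) / (480,000 − 310,000) = 322,160,000,000 / 170,000 = 1,895,058.82.

£1,895,059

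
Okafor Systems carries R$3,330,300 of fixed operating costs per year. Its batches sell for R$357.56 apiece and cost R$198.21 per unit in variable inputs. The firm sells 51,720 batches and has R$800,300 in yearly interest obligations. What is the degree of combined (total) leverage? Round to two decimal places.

2.00

At 51,720 units, contribution = 51,720 × R$159.35 = R$8,241,582.00.
Subtracting fixed costs: EBIT = R$8,241,582.00 − R$3,330,300 = R$4,911,282.00. Interest = R$800,300.00.
DOL = R$8,241,582.00 ÷ R$4,911,282.00 = 1.6781; DFL = R$4,911,282.00 ÷ R$4,110,982.00 = 1.1947.
DCL = DOL × DFL = 1.6781 × 1.1947 = 2.0048.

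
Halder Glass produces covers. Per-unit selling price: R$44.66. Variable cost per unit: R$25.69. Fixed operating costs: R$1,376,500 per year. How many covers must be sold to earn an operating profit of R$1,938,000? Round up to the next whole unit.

Each unit contributes R$44.66 − R$25.69 = R$18.97.
Need Q such that Q × R$18.97 − R$1,376,500 = R$1,938,000, i.e. Q = R$3,314,500 / R$18.97 = 174,723.25 → 174,724.

174,724 covers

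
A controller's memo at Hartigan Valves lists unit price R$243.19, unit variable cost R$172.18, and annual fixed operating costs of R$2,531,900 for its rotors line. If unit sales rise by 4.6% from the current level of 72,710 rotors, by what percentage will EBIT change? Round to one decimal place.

Contribution at this volume is 72,710 × R$71.01 = R$5,163,137.10.
Operating income = contribution − fixed costs = R$5,163,137.10 − R$2,531,900 = R$2,631,237.10.
DOL = contribution ÷ EBIT = R$5,163,137.10 ÷ R$2,631,237.10 = 1.9622.
So EBIT moves 1.9622 × (+4.6%) = +9.0%.

+9.0%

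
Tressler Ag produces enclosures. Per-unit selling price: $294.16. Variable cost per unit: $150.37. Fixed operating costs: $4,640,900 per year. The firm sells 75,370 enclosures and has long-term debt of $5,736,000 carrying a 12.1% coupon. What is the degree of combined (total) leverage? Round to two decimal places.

1.97

Contribution at this volume is 75,370 × $143.79 = $10,837,452.30.
Operating income = contribution − fixed costs = $10,837,452.30 − $4,640,900 = $6,196,552.30. Interest = $694,056.00, so EBIT − I = $5,502,496.30.
DCL = contribution ÷ (EBIT − I) = $10,837,452.30 ÷ $5,502,496.30 = 1.9696.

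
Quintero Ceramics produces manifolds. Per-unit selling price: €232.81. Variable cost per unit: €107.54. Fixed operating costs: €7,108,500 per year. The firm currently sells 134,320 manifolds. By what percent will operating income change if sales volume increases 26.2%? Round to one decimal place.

Total contribution margin = 134,320 × €125.27 = €16,826,266.40.
Operating income = contribution − fixed costs = €16,826,266.40 − €7,108,500 = €9,717,766.40.
So DOL = total CM / EBIT = €16,826,266.40 / €9,717,766.40 = 1.7315.
%ΔEBIT = DOL × %ΔSales = 1.7315 × +26.2% = +45.4%.

+45.4%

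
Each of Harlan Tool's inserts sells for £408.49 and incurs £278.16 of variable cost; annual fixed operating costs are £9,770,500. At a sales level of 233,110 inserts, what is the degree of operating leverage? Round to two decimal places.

Total contribution margin = 233,110 × £130.33 = £30,381,226.30.
Operating income = contribution − fixed costs = £30,381,226.30 − £9,770,500 = £20,610,726.30.
Degree of operating leverage = £30,381,226.30 / £20,610,726.30 = 1.4740.

1.47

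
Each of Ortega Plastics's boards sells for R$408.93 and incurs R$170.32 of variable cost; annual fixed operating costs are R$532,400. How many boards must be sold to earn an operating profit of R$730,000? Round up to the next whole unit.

Contribution margin per unit = R$408.93 − R$170.32 = R$238.61.
Need Q such that Q × R$238.61 − R$532,400 = R$730,000, i.e. Q = R$1,262,400 / R$238.61 = 5,290.64 → 5,291.

5,291 boards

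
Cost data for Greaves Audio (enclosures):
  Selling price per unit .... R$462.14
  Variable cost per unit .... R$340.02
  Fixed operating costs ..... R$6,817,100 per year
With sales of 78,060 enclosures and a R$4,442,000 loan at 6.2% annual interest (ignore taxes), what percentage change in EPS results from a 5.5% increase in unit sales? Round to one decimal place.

+21.5%

At 78,060 units, contribution = 78,060 × R$122.12 = R$9,532,687.20.
Operating income = contribution − fixed costs = R$9,532,687.20 − R$6,817,100 = R$2,715,587.20.
After interest of R$275,404.00, pre-tax earnings = R$2,440,183.20.
DCL = total CM / (EBIT − I) = R$9,532,687.20 / R$2,440,183.20 = 3.9065.
EPS therefore changes by 3.9065 × (+5.5%) = +21.5%.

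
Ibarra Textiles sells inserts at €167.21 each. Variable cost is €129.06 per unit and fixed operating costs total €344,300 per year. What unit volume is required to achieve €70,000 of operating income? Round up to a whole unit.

10,860 inserts

Contribution margin per unit = €167.21 − €129.06 = €38.15.
Units = (FC + target) / CM = (€344,300 + €70,000) / €38.15 = 10,859.76, so 10,860 inserts.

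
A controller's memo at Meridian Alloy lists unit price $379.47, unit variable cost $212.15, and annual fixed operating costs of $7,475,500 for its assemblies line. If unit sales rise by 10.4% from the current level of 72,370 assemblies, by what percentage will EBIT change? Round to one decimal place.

Contribution at this volume is 72,370 × $167.32 = $12,108,948.40.
Subtracting fixed costs: EBIT = $12,108,948.40 − $7,475,500 = $4,633,448.40.
So DOL = total CM / EBIT = $12,108,948.40 / $4,633,448.40 = 2.6134.
So EBIT moves 2.6134 × (+10.4%) = +27.2%.

+27.2%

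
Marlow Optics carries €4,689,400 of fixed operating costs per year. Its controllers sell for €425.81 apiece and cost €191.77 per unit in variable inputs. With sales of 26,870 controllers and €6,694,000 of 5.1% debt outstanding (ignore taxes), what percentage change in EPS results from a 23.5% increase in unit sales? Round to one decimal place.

+117.5%

Total contribution margin = 26,870 × €234.04 = €6,288,654.80.
Subtracting fixed costs: EBIT = €6,288,654.80 − €4,689,400 = €1,599,254.80.
After interest of €341,394.00, pre-tax earnings = €1,257,860.80.
Degree of combined leverage = contribution ÷ (EBIT − I) = €6,288,654.80 ÷ €1,257,860.80 = 4.9995.
%ΔEPS = DCL × %ΔSales = 4.9995 × +23.5% = +117.5%.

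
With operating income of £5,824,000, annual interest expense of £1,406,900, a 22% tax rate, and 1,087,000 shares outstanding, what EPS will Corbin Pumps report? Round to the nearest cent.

£3.17

Pre-tax income = £5,824,000 − £1,406,900.00 = £4,417,100.00.
After tax at 22%: net income = £4,417,100.00 × 0.78 = £3,445,338.00.
Per share: £3,445,338.00 / 1,087,000 shares = £3.17.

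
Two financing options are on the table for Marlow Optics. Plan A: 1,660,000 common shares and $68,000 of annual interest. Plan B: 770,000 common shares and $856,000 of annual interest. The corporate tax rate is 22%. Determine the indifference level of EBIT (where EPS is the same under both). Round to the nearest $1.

At indifference, (EBIT − 68,000)(1 − t)/1,660,000 = (EBIT − 856,000)(1 − t)/770,000.
The (1 − t) factor cancels: (EBIT − 68,000) × 770,000 = (EBIT − 856,000) × 1,660,000.
Solving, EBIT = (856,000·1,660,000 − 68,000·770,000) / (1,660,000 − 770,000) = 1,368,600,000,000 / 890,000 = 1,537,752.81.

$1,537,753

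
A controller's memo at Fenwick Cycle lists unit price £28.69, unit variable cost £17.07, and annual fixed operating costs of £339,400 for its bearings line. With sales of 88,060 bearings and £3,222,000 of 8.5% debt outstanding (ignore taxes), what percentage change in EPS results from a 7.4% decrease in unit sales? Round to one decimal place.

Contribution at this volume is 88,060 × £11.62 = £1,023,257.20.
EBIT = £1,023,257.20 − £339,400 = £683,857.20.
After interest of £273,870.00, pre-tax earnings = £409,987.20.
DCL = total CM / (EBIT − I) = £1,023,257.20 / £409,987.20 = 2.4958.
EPS therefore changes by 2.4958 × (-7.4%) = -18.5%.

-18.5%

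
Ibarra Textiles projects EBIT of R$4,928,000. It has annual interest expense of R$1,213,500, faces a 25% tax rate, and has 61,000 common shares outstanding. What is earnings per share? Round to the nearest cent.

Interest = R$1,213,500.00, so EBT = R$4,928,000 − R$1,213,500.00 = R$3,714,500.00.
After tax at 25%: net income = R$3,714,500.00 × 0.75 = R$2,785,875.00.
Per share: R$2,785,875.00 / 61,000 shares = R$45.67.

R$45.67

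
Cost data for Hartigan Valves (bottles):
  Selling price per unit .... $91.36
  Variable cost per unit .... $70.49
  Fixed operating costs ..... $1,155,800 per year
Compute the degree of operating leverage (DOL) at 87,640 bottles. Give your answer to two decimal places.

2.72

Contribution at this volume is 87,640 × $20.87 = $1,829,046.80.
Operating income = contribution − fixed costs = $1,829,046.80 − $1,155,800 = $673,246.80.
DOL = contribution ÷ EBIT = $1,829,046.80 ÷ $673,246.80 = 2.7168.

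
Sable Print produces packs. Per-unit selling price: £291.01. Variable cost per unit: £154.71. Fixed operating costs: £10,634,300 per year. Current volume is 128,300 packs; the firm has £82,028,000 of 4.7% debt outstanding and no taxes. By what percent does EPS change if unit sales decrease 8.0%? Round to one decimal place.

-46.7%

Contribution at this volume is 128,300 × £136.30 = £17,487,290.00.
Subtracting fixed costs: EBIT = £17,487,290.00 − £10,634,300 = £6,852,990.00.
Interest = £3,855,316.00, so EBIT − I = £2,997,674.00.
DCL = total CM / (EBIT − I) = £17,487,290.00 / £2,997,674.00 = 5.8336.
%ΔEPS = DCL × %ΔSales = 5.8336 × -8.0% = -46.7%.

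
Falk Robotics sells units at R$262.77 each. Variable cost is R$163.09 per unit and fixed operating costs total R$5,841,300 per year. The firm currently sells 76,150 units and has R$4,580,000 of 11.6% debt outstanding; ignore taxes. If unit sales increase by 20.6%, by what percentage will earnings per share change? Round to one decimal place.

+128.4%

Total contribution margin = 76,150 × R$99.68 = R$7,590,632.00.
EBIT = R$7,590,632.00 − R$5,841,300 = R$1,749,332.00.
Interest = R$531,280.00, so EBIT − I = R$1,218,052.00.
DCL = total CM / (EBIT − I) = R$7,590,632.00 / R$1,218,052.00 = 6.2318.
%ΔEPS = DCL × %ΔSales = 6.2318 × +20.6% = +128.4%.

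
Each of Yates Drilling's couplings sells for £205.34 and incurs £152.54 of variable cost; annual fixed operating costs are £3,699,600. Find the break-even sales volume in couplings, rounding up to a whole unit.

70,069 couplings

Unit CM = price − variable cost = £205.34 − £152.54 = £52.80.
Break-even volume = fixed costs ÷ CM per unit = £3,699,600 ÷ £52.80 = 70,068.18, so 70,069 couplings.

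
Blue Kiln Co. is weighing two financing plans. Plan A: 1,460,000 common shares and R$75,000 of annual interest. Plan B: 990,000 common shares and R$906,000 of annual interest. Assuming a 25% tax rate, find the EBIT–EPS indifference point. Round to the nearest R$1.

At indifference, (EBIT − 75,000)(1 − t)/1,460,000 = (EBIT − 906,000)(1 − t)/990,000.
Cancelling (1 − t) and cross-multiplying: 990,000·(EBIT − 75,000) = 1,460,000·(EBIT − 906,000).
Solving, EBIT = (906,000·1,460,000 − 75,000·990,000) / (1,460,000 − 990,000) = 1,248,510,000,000 / 470,000 = 2,656,404.26.

R$2,656,404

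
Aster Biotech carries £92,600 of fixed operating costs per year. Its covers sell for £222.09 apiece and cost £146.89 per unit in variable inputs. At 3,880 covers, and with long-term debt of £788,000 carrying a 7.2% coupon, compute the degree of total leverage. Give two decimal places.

2.05

Total contribution margin = 3,880 × £75.20 = £291,776.00.
Subtracting fixed costs: EBIT = £291,776.00 − £92,600 = £199,176.00. Interest = £56,736.00.
DOL = £291,776.00 ÷ £199,176.00 = 1.4649; DFL = £199,176.00 ÷ £142,440.00 = 1.3983.
Combined leverage = 1.4649 × 1.3983 = 2.0484.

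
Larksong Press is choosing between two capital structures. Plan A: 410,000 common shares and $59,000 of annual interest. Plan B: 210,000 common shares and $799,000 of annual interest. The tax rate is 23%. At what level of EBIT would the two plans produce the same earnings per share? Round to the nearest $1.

$1,576,000

Set EPS_A = EPS_B: (EBIT − $59,000)(1 − 0.23) ÷ 410,000 = (EBIT − $799,000)(1 − 0.23) ÷ 210,000.
The (1 − t) factor cancels: (EBIT − 59,000) × 210,000 = (EBIT − 799,000) × 410,000.
EBIT × (410,000 − 210,000) = 799,000 × 410,000 − 59,000 × 210,000 = 315,200,000,000, so EBIT = 315,200,000,000 ÷ 200,000 = 1,576,000.00.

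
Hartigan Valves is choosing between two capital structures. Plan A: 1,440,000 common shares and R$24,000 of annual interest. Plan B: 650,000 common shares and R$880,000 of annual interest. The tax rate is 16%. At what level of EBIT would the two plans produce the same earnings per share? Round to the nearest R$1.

R$1,584,304

At indifference, (EBIT − 24,000)(1 − t)/1,440,000 = (EBIT − 880,000)(1 − t)/650,000.
Cancelling (1 − t) and cross-multiplying: 650,000·(EBIT − 24,000) = 1,440,000·(EBIT − 880,000).
Solving, EBIT = (880,000·1,440,000 − 24,000·650,000) / (1,440,000 − 650,000) = 1,251,600,000,000 / 790,000 = 1,584,303.80.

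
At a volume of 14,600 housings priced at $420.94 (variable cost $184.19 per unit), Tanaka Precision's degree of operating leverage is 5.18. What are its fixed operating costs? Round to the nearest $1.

Contribution at this volume is 14,600 × $236.75 = $3,456,550.00.
Since DOL = CM ÷ EBIT, EBIT = $3,456,550.00 ÷ 5.18 = $667,287.64.
And FC = contribution − EBIT = $3,456,550.00 − $667,287.64 = $2,789,262.

$2,789,262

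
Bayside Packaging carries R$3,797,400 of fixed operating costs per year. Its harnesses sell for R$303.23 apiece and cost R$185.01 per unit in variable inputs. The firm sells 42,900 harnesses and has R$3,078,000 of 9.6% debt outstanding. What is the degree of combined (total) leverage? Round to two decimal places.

5.18

At 42,900 units, contribution = 42,900 × R$118.22 = R$5,071,638.00.
Operating income = contribution − fixed costs = R$5,071,638.00 − R$3,797,400 = R$1,274,238.00. Interest = R$295,488.00.
DOL = R$5,071,638.00 ÷ R$1,274,238.00 = 3.9801; DFL = R$1,274,238.00 ÷ R$978,750.00 = 1.3019.
DCL = DOL × DFL = 3.9801 × 1.3019 = 5.1817.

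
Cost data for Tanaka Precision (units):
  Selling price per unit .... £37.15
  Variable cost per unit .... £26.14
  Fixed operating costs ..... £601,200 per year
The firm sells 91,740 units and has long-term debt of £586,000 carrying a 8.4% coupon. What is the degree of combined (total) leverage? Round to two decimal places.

At 91,740 units, contribution = 91,740 × £11.01 = £1,010,057.40.
Subtracting fixed costs: EBIT = £1,010,057.40 − £601,200 = £408,857.40. Interest = £49,224.00.
DOL = £1,010,057.40 ÷ £408,857.40 = 2.4704; DFL = £408,857.40 ÷ £359,633.40 = 1.1369.
DCL = DOL × DFL = 2.4704 × 1.1369 = 2.8086.

2.81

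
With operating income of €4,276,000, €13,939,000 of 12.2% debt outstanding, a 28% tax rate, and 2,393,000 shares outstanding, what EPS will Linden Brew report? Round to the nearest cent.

Pre-tax income = €4,276,000 − €1,700,558.00 = €2,575,442.00.
Net income = €2,575,442.00 × (1 − 0.28) = €1,854,318.24.
Per share: €1,854,318.24 / 2,393,000 shares = €0.77.

€0.77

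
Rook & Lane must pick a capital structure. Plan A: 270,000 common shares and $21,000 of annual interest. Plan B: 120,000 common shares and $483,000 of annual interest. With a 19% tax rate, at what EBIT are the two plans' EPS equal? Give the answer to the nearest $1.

$852,600

At indifference, (EBIT − 21,000)(1 − t)/270,000 = (EBIT − 483,000)(1 − t)/120,000.
Cancelling (1 − t) and cross-multiplying: 120,000·(EBIT − 21,000) = 270,000·(EBIT − 483,000).
Solving, EBIT = (483,000·270,000 − 21,000·120,000) / (270,000 − 120,000) = 127,890,000,000 / 150,000 = 852,600.00.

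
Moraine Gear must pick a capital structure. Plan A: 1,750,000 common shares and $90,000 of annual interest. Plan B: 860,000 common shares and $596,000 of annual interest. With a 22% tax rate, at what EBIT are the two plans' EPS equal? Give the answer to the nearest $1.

$1,084,944

Set EPS_A = EPS_B: (EBIT − $90,000)(1 − 0.22) ÷ 1,750,000 = (EBIT − $596,000)(1 − 0.22) ÷ 860,000.
Cancelling (1 − t) and cross-multiplying: 860,000·(EBIT − 90,000) = 1,750,000·(EBIT − 596,000).
Solving, EBIT = (596,000·1,750,000 − 90,000·860,000) / (1,750,000 − 860,000) = 965,600,000,000 / 890,000 = 1,084,943.82.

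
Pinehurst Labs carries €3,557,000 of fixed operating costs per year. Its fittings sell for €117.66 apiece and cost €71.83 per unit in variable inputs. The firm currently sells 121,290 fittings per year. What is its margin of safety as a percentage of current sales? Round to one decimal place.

Each unit contributes €117.66 − €71.83 = €45.83. Break-even units = €3,557,000 ÷ €45.83 = 77,612.92; break-even revenue = 77,612.92 × €117.66 = €9,131,935.85.
Current sales = 121,290 × €117.66 = €14,270,981.40.
Margin of safety = (€14,270,981.40 − €9,131,935.85) ÷ €14,270,981.40 = 36.0%.

36.0%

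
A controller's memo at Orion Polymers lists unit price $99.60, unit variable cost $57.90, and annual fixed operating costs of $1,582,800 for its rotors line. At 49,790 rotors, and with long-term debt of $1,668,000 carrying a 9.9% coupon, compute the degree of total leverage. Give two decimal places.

6.32

Total contribution margin = 49,790 × $41.70 = $2,076,243.00.
EBIT = $2,076,243.00 − $1,582,800 = $493,443.00. Interest = $165,132.00.
DOL = $2,076,243.00 ÷ $493,443.00 = 4.2077; DFL = $493,443.00 ÷ $328,311.00 = 1.5030.
DCL = DOL × DFL = 4.2077 × 1.5030 = 6.3242.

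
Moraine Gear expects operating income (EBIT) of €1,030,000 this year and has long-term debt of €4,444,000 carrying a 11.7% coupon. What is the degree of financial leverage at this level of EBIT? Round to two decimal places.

2.02

Interest = €519,948.00.
DFL = EBIT ÷ (EBIT − I) = €1,030,000 ÷ (€1,030,000 − €519,948.00) = €1,030,000 ÷ €510,052.00 = 2.0194.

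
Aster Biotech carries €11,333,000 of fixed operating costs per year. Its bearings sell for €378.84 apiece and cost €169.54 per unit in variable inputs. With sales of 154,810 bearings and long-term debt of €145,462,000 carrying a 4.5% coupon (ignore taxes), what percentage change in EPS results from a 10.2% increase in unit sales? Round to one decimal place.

Total contribution margin = 154,810 × €209.30 = €32,401,733.00.
EBIT = €32,401,733.00 − €11,333,000 = €21,068,733.00.
After interest of €6,545,790.00, pre-tax earnings = €14,522,943.00.
DCL = total CM / (EBIT − I) = €32,401,733.00 / €14,522,943.00 = 2.2311.
EPS therefore changes by 2.2311 × (+10.2%) = +22.8%.

+22.8%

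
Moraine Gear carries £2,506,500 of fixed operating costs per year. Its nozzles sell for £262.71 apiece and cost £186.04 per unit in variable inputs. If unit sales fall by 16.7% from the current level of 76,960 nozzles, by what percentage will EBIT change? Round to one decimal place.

At 76,960 units, contribution = 76,960 × £76.67 = £5,900,523.20.
Subtracting fixed costs: EBIT = £5,900,523.20 − £2,506,500 = £3,394,023.20.
DOL = contribution ÷ EBIT = £5,900,523.20 ÷ £3,394,023.20 = 1.7385.
Operating income changes by 1.7385 × -16.7% = -29.0%.

-29.0%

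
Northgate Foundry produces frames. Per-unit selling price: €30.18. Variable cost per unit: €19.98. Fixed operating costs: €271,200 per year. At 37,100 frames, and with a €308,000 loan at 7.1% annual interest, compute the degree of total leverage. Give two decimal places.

Contribution at this volume is 37,100 × €10.20 = €378,420.00.
EBIT = €378,420.00 − €271,200 = €107,220.00. Interest = €21,868.00.
DOL = €378,420.00 ÷ €107,220.00 = 3.5294; DFL = €107,220.00 ÷ €85,352.00 = 1.2562.
Combined leverage = 3.5294 × 1.2562 = 4.4336.

4.43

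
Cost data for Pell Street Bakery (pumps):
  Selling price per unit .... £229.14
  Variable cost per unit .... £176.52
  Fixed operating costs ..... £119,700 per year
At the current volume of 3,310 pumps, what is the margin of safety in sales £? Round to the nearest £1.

Unit CM = price − variable cost = £229.14 − £176.52 = £52.62. Break-even units = £119,700 ÷ £52.62 = 2,274.80; break-even revenue = 2,274.80 × £229.14 = £521,247.78.
Actual sales revenue = 3,310 × £229.14 = £758,453.40.
Margin of safety = £758,453.40 − £521,247.78 = £237,206.

£237,206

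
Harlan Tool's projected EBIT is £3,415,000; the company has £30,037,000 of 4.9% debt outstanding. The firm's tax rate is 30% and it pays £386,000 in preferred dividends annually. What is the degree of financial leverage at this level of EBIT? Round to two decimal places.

Interest = £1,471,813.00.
Preferred dividends grossed up pre-tax: £386,000 / (1 − 0.30) = £551,428.57.
DFL = EBIT ÷ [EBIT − I − D_p/(1−t)] = £3,415,000 ÷ [£3,415,000 − £1,471,813.00 − £551,428.57] = £3,415,000 ÷ £1,391,758.43 = 2.4537.

2.45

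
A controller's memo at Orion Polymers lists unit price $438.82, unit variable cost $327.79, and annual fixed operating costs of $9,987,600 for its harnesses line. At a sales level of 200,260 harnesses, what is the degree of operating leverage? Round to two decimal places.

Contribution at this volume is 200,260 × $111.03 = $22,234,867.80.
EBIT = $22,234,867.80 − $9,987,600 = $12,247,267.80.
So DOL = total CM / EBIT = $22,234,867.80 / $12,247,267.80 = 1.8155.

1.82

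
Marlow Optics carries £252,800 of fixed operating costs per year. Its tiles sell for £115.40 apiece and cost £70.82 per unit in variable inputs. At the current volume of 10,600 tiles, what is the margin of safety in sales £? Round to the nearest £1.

Contribution margin per unit = £115.40 − £70.82 = £44.58. Break-even units = £252,800 ÷ £44.58 = 5,670.70; break-even revenue = 5,670.70 × £115.40 = £654,399.28.
Actual sales revenue = 10,600 × £115.40 = £1,223,240.00.
Margin of safety = £1,223,240.00 − £654,399.28 = £568,841.

£568,841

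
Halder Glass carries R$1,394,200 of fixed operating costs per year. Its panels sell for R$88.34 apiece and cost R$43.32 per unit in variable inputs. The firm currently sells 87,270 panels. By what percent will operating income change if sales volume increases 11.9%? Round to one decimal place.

+18.4%

Total contribution margin = 87,270 × R$45.02 = R$3,928,895.40.
EBIT = R$3,928,895.40 − R$1,394,200 = R$2,534,695.40.
DOL = contribution ÷ EBIT = R$3,928,895.40 ÷ R$2,534,695.40 = 1.5500.
So EBIT moves 1.5500 × (+11.9%) = +18.4%.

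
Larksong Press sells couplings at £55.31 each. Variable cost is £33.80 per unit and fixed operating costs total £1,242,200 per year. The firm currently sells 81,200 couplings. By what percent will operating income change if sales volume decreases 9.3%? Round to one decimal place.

-32.2%

Total contribution margin = 81,200 × £21.51 = £1,746,612.00.
EBIT = £1,746,612.00 − £1,242,200 = £504,412.00.
So DOL = total CM / EBIT = £1,746,612.00 / £504,412.00 = 3.4627.
So EBIT moves 3.4627 × (-9.3%) = -32.2%.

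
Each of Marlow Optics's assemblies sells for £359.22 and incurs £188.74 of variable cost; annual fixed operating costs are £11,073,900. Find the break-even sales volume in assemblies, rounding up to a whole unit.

64,958 assemblies

Each unit contributes £359.22 − £188.74 = £170.48.
Break-even Q = £11,073,900 / £170.48 = 64,957.18 → 64,958 assemblies.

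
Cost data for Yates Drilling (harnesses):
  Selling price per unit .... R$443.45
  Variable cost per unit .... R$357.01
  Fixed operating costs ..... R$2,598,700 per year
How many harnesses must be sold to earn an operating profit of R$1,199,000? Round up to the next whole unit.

Unit CM = price − variable cost = R$443.45 − R$357.01 = R$86.44.
Need Q such that Q × R$86.44 − R$2,598,700 = R$1,199,000, i.e. Q = R$3,797,700 / R$86.44 = 43,934.52 → 43,935.

43,935 harnesses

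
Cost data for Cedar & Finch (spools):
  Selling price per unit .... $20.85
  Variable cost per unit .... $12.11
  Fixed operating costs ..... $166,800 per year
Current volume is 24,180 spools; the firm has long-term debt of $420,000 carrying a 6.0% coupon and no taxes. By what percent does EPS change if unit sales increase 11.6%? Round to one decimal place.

Total contribution margin = 24,180 × $8.74 = $211,333.20.
Operating income = contribution − fixed costs = $211,333.20 − $166,800 = $44,533.20.
After interest of $25,200.00, pre-tax earnings = $19,333.20.
DCL = total CM / (EBIT − I) = $211,333.20 / $19,333.20 = 10.9311.
EPS therefore changes by 10.9311 × (+11.6%) = +126.8%.

+126.8%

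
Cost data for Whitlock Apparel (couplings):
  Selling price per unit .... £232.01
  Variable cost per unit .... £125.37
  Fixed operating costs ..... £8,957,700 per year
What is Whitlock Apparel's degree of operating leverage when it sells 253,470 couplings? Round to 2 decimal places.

Contribution at this volume is 253,470 × £106.64 = £27,030,040.80.
Operating income = contribution − fixed costs = £27,030,040.80 − £8,957,700 = £18,072,340.80.
So DOL = total CM / EBIT = £27,030,040.80 / £18,072,340.80 = 1.4957.

1.50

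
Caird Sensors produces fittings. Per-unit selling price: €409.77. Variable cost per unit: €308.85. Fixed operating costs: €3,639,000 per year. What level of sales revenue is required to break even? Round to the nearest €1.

€14,775,595

CM per unit = €409.77 − €308.85 = €100.92; CM ratio = €100.92 / €409.77 = 0.2463.
Break-even sales = FC ÷ CM ratio = €3,639,000 × €409.77 / €100.92 = €14,775,595.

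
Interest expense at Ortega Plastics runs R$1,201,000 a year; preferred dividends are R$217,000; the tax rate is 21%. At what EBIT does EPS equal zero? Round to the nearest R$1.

Preferred dividends are paid after tax, so their pre-tax equivalent is R$217,000 ÷ (1 − 0.21) = R$274,683.54.
Financial break-even EBIT = interest + D_p ÷ (1 − t) = R$1,201,000 + R$274,683.54 = R$1,475,683.54.

R$1,475,684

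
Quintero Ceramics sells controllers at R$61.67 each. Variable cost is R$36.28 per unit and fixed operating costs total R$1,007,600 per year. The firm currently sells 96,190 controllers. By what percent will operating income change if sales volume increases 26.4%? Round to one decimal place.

At 96,190 units, contribution = 96,190 × R$25.39 = R$2,442,264.10.
EBIT = R$2,442,264.10 − R$1,007,600 = R$1,434,664.10.
DOL = contribution ÷ EBIT = R$2,442,264.10 ÷ R$1,434,664.10 = 1.7023.
%ΔEBIT = DOL × %ΔSales = 1.7023 × +26.4% = +44.9%.

+44.9%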